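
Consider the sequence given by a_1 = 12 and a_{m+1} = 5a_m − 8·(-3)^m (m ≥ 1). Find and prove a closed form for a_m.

Claim: a_m = 3·5^m + (-3)^m.

Base case: a_1 = 12, and 3·5^1 + (-3)^1 = 15 − 3 = 12.
Assume a_j = 3·5^j + (-3)^j for some j ≥ 1.
Then a_{j+1} = 5a_j − 8·(-3)^j = 5·(3·5^j + (-3)^j) − 8·(-3)^j = 3·5^{j+1} + 5·(-3)^j − 8·(-3)^j = 3·5^{j+1} − 3·(-3)^j = 3·5^{j+1} + (-3)^{j+1}.
This completes the inductive step, so a_m = 3·5^m + (-3)^m for all m ≥ 1.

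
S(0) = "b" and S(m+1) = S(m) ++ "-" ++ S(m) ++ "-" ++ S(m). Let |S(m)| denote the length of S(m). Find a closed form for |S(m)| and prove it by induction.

Claim: |S(m)| = 2·3^m − 1.

Base case: |S(0)| = 1, and 2·3^0 − 1 = 1.
Assume |S(k)| = 2·3^k − 1.
Then |S(k+1)| = 3|S(k)| + 2 = 3(2·3^k − 1) + 2 = 2·3^{k+1} − 3 + 2 = 2·3^{k+1} − 1.
So the formula holds for k+1, and by induction |S(m)| = 2·3^m − 1 for all m ≥ 0.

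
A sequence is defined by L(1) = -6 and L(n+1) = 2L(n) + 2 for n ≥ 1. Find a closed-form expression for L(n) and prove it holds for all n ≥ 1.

Claim: L(n) = -2^{n+1} − 2.

Base case: L(1) = -6, and -2^{1+1} − 2 = -4 − 2 = -6.
Assume L(m) = -2^{m+1} − 2 for some m ≥ 1.
Then L(m+1) = 2L(m) + 2 = 2·(-2^{m+1} − 2) + 2 = -2^{m+2} − 4 + 2 = -2^{m+2} − 2.
By induction, L(n) = -2^{n+1} − 2 for all n ≥ 1.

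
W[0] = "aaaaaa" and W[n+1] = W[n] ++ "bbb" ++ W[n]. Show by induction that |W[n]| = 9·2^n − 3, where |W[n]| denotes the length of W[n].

Base case: |W[0]| = 6, and 9·2^0 − 3 = 6.
Assume |W[r]| = 9·2^r − 3.
Then |W[r+1]| = |W[r]| + 3 + |W[r]| = 2|W[r]| + 3 = 2(9·2^r − 3) + 3 = 9·2^{r+1} − 6 + 3 = 9·2^{r+1} − 3.
So the formula holds for r+1, and by induction |W[n]| = 9·2^n − 3 for all n ≥ 0.

|W[n]| = 9·2^n − 3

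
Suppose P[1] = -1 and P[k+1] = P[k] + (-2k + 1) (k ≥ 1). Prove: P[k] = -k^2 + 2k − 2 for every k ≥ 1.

Base case: P[1] = -1, and -1^2 + 2·1 − 2 = -1.
Assume P[r] = -r^2 + 2r − 2.
Then P[r+1] = P[r] + (-2r + 1) = (-r^2 + 2r − 2) + (-2r + 1) = -r^2 − 1,
and -(r+1)^2 + 2·(r+1) − 2 = -r^2 − 1.
By induction, P[k] = -k^2 + 2k − 2 for all k ≥ 1.

P[k] = -k^2 + 2k − 2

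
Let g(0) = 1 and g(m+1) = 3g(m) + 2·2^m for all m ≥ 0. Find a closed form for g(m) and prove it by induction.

Claim: g(m) = 3·3^m − 2·2^m.

Base case: g(0) = 1, and 3·3^0 − 2·2^0 = 3 − 2 = 1.
Assume g(r) = 3·3^r − 2·2^r for some r ≥ 0.
Then g(r+1) = 3g(r) + 2·2^r = 3·(3·3^r − 2·2^r) + 2·2^r = 3·3^{r+1} − 6·2^r + 2·2^r = 3·3^{r+1} − 4·2^r = 3·3^{r+1} − 2·2^{r+1}.
This completes the inductive step, so g(m) = 3·3^m − 2·2^m for all m ≥ 0.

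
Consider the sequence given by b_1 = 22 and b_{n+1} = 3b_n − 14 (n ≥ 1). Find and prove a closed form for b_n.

Claim: b_n = 5·3^n + 7.

Base case: b_1 = 22, and 5·3^1 + 7 = 15 + 7 = 22.
Assume b_r = 5·3^r + 7 for some r ≥ 1.
Then b_{r+1} = 3b_r − 14 = 3·(5·3^r + 7) − 14 = 15·3^r + 21 − 14 = 5·3^{r+1} + 7.
This completes the inductive step, so b_n = 5·3^n + 7 for all n ≥ 1.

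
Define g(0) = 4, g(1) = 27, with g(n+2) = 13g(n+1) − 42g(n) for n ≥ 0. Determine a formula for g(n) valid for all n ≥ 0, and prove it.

Claim: g(n) = 3·7^n + 6^n.

Base cases: g(0) = 4 and 3·7^0 + 6^0 = 4; g(1) = 27 and 3·7^1 + 6^1 = 27.
Assume g(i) = 3·7^i + 6^i for all 0 ≤ i ≤ j, where j ≥ 1.
Then g(j+1) = 13g(j) − 42g(j−1) = 13·(3·7^j + 6^j) − 42·(3·7^{j−1} + 6^{j−1}) = 3·(13·7 − 42)7^{j−1} + (13·6 − 42)6^{j−1} = 147·7^{j−1} + 36·6^{j−1} = 3·7^{j+1} + 6^{j+1}.
This completes the inductive step, so g(n) = 3·7^n + 6^n for all n ≥ 0.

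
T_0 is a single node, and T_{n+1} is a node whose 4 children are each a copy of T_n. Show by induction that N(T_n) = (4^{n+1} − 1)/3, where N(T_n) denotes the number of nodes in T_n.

Base case: N(T_0) = 1, and (4^{0+1} − 1)/3 = 1.
Assume N(T_m) = (4^{m+1} − 1)/3.
Then N(T_{m+1}) = 1 + 4N(T_m) = 1 + 4·(4^{m+1} − 1)/3 = 1 + (4^{m+2} − 4)/3 = (3 + 4^{m+2} − 4)/3 = (4^{m+2} − 1)/3.
So the formula holds for m+1, and by induction N(T_n) = (4^{n+1} − 1)/3 for all n ≥ 0.

N(T_n) = (4^{n+1} − 1)/3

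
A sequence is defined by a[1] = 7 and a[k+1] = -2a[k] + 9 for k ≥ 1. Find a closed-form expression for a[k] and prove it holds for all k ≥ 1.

Claim: a[k] = -2·(-2)^k + 3.

Base case: a[1] = 7, and -2·(-2)^1 + 3 = 4 + 3 = 7.
Assume a[m] = -2·(-2)^m + 3 for some m ≥ 1.
Then a[m+1] = -2a[m] + 9 = -2·(-2·(-2)^m + 3) + 9 = 4·(-2)^m − 6 + 9 = -2·(-2)^{m+1} + 3.
So the formula holds for m+1, and by induction a[k] = -2·(-2)^k + 3 for all k ≥ 1.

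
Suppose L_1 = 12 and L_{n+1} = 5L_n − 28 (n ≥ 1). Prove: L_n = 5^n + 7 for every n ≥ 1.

Base case: L_1 = 12, and 5^1 + 7 = 5 + 7 = 12.
Assume L_m = 5^m + 7 for some m ≥ 1.
Then L_{m+1} = 5L_m − 28 = 5·(5^m + 7) − 28 = 5^{m+1} + 35 − 28 = 5^{m+1} + 7.
So the formula holds for m+1, and by induction L_n = 5^n + 7 for all n ≥ 1.

L_n = 5^n + 7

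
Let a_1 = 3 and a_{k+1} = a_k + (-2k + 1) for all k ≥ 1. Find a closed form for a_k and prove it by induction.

Claim: a_k = -k^2 + 2k + 2.

Base case: a_1 = 3, and -1^2 + 2·1 + 2 = 3.
Assume a_m = -m^2 + 2m + 2.
Then a_{m+1} = a_m + (-2m + 1) = (-m^2 + 2m + 2) + (-2m + 1) = -m^2 + 3,
and -(m+1)^2 + 2·(m+1) + 2 = -m^2 + 3.
By induction, a_k = -k^2 + 2k + 2 for all k ≥ 1.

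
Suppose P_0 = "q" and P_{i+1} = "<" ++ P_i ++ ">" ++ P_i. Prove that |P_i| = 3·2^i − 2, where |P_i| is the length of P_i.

Base case: |P_0| = 1, and 3·2^0 − 2 = 1.
Assume |P_j| = 3·2^j − 2.
Then |P_{j+1}| = 1 + |P_j| + 1 + |P_j| = 2|P_j| + 2 = 2(3·2^j − 2) + 2 = 3·2^{j+1} − 4 + 2 = 3·2^{j+1} − 2.
Hence |P_i| = 3·2^i − 2 for every i ≥ 0, by induction.

|P_i| = 3·2^i − 2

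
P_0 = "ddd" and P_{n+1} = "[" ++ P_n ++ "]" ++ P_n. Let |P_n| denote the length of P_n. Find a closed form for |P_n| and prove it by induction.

Claim: |P_n| = 5·2^n − 2.

Base case: |P_0| = 3, and 5·2^0 − 2 = 3.
Assume |P_m| = 5·2^m − 2.
Then |P_{m+1}| = 1 + |P_m| + 1 + |P_m| = 2|P_m| + 2 = 2(5·2^m − 2) + 2 = 5·2^{m+1} − 4 + 2 = 5·2^{m+1} − 2.
Hence |P_n| = 5·2^n − 2 for every n ≥ 0, by induction.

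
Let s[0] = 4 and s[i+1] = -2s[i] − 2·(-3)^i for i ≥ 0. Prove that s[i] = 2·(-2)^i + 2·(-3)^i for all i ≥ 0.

Base case: s[0] = 4, and 2·(-2)^0 + 2·(-3)^0 = 2 + 2 = 4.
Assume s[j] = 2·(-2)^j + 2·(-3)^j for some j ≥ 0.
Then s[j+1] = -2s[j] − 2·(-3)^j = -2·(2·(-2)^j + 2·(-3)^j) − 2·(-3)^j = 2·(-2)^{j+1} − 4·(-3)^j − 2·(-3)^j = 2·(-2)^{j+1} − 6·(-3)^j = 2·(-2)^{j+1} + 2·(-3)^{j+1}.
So the formula holds for j+1, and by induction s[i] = 2·(-2)^i + 2·(-3)^i for all i ≥ 0.

s[i] = 2·(-2)^i + 2·(-3)^i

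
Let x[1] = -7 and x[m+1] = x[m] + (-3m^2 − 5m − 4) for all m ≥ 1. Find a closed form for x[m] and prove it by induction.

Claim: x[m] = -m^3 − m^2 − 2m − 3.

Base case: x[1] = -7, and -1^3 − 1^2 − 2·1 − 3 = -7.
Assume x[j] = -j^3 − j^2 − 2j − 3.
Then x[j+1] = x[j] + (-3j^2 − 5j − 4) = (-j^3 − j^2 − 2j − 3) + (-3j^2 − 5j − 4) = -j^3 − 4j^2 − 7j − 7,
and -(j+1)^3 − (j+1)^2 − 2·(j+1) − 3 = -j^3 − 4j^2 − 7j − 7.
Hence x[m] = -m^3 − m^2 − 2m − 3 for every m ≥ 1, by induction.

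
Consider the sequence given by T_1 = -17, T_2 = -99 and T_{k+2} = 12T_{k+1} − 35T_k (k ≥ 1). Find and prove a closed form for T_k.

Claim: T_k = -7^k − 2·5^k.

Base cases: T_1 = -17 and -7^1 − 2·5^1 = -17; T_2 = -99 and -7^2 − 2·5^2 = -99.
Assume T_j = -7^j − 2·5^j for all 1 ≤ j ≤ r, where r ≥ 2.
Then T_{r+1} = 12T_r − 35T_{r−1} = 12·(-7^r − 2·5^r) − 35·(-7^{r−1} − 2·5^{r−1}) = -(12·7 − 35)7^{r−1} − 2·(12·5 − 35)5^{r−1} = -49·7^{r−1} − 50·5^{r−1} = -7^{r+1} − 2·5^{r+1}.
So the formula holds for r+1, and by strong induction T_k = -7^k − 2·5^k for all k ≥ 1.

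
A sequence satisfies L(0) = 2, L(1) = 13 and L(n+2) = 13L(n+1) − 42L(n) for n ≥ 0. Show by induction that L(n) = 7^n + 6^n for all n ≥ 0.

Base cases: L(0) = 2 and 7^0 + 6^0 = 2; L(1) = 13 and 7^1 + 6^1 = 13.
Assume L(j) = 7^j + 6^j for all 0 ≤ j ≤ m, where m ≥ 1.
Then L(m+1) = 13L(m) − 42L(m−1) = 13·(7^m + 6^m) − 42·(7^{m−1} + 6^{m−1}) = (13·7 − 42)7^{m−1} + (13·6 − 42)6^{m−1} = 49·7^{m−1} + 36·6^{m−1} = 7^{m+1} + 6^{m+1}.
This completes the inductive step, so L(n) = 7^n + 6^n for all n ≥ 0.

L(n) = 7^n + 6^n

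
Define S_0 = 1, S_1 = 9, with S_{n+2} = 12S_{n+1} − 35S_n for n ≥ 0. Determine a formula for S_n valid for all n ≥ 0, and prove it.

Claim: S_n = 2·7^n − 5^n.

Base cases: S_0 = 1 and 2·7^0 − 5^0 = 1; S_1 = 9 and 2·7^1 − 5^1 = 9.
Assume S_j = 2·7^j − 5^j for all 0 ≤ j ≤ r, where r ≥ 1.
Then S_{r+1} = 12S_r − 35S_{r−1} = 12·(2·7^r − 5^r) − 35·(2·7^{r−1} − 5^{r−1}) = 2·(12·7 − 35)7^{r−1} − (12·5 − 35)5^{r−1} = 98·7^{r−1} − 25·5^{r−1} = 2·7^{r+1} − 5^{r+1}.
Hence S_n = 2·7^n − 5^n for every n ≥ 0, by strong induction.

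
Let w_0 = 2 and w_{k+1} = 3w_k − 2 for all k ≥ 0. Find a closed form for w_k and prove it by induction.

Claim: w_k = 3^k + 1.

Base case: w_0 = 2, and 3^0 + 1 = 1 + 1 = 2.
Assume w_m = 3^m + 1 for some m ≥ 0.
Then w_{m+1} = 3w_m − 2 = 3·(3^m + 1) − 2 = 3^{m+1} + 3 − 2 = 3^{m+1} + 1.
This completes the inductive step, so w_k = 3^k + 1 for all k ≥ 0.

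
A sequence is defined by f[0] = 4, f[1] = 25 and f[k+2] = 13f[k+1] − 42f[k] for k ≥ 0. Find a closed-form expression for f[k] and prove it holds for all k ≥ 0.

Claim: f[k] = 3·6^k + 7^k.

Base cases: f[0] = 4 and 3·6^0 + 7^0 = 4; f[1] = 25 and 3·6^1 + 7^1 = 25.
Assume f[i] = 3·6^i + 7^i for all 0 ≤ i ≤ j, where j ≥ 1.
Then f[j+1] = 13f[j] − 42f[j−1] = 13·(3·6^j + 7^j) − 42·(3·6^{j−1} + 7^{j−1}) = 3·(13·6 − 42)6^{j−1} + (13·7 − 42)7^{j−1} = 108·6^{j−1} + 49·7^{j−1} = 3·6^{j+1} + 7^{j+1}.
This completes the inductive step, so f[k] = 3·6^k + 7^k for all k ≥ 0.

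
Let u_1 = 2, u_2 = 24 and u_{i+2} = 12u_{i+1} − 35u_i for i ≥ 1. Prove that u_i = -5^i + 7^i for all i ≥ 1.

Base cases: u_1 = 2 and -5^1 + 7^1 = 2; u_2 = 24 and -5^2 + 7^2 = 24.
Assume u_j = -5^j + 7^j for all 1 ≤ j ≤ k, where k ≥ 2.
Then u_{k+1} = 12u_k − 35u_{k−1} = 12·(-5^k + 7^k) − 35·(-5^{k−1} + 7^{k−1}) = -(12·5 − 35)5^{k−1} + (12·7 − 35)7^{k−1} = -25·5^{k−1} + 49·7^{k−1} = -5^{k+1} + 7^{k+1}.
This completes the inductive step, so u_i = -5^i + 7^i for all i ≥ 1.

u_i = -5^i + 7^i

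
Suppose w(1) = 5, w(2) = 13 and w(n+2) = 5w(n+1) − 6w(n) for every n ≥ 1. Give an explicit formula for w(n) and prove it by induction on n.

Claim: w(n) = 2^n + 3^n.

Base cases: w(1) = 5 and 2^1 + 3^1 = 5; w(2) = 13 and 2^2 + 3^2 = 13.
Assume w(j) = 2^j + 3^j for all 1 ≤ j ≤ m, where m ≥ 2.
Then w(m+1) = 5w(m) − 6w(m−1) = 5·(2^m + 3^m) − 6·(2^{m−1} + 3^{m−1}) = (5·2 − 6)2^{m−1} + (5·3 − 6)3^{m−1} = 4·2^{m−1} + 9·3^{m−1} = 2^{m+1} + 3^{m+1}.
So the formula holds for m+1, and by strong induction w(n) = 2^n + 3^n for all n ≥ 1.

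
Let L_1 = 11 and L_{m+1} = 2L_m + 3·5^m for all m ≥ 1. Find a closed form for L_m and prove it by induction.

Claim: L_m = 3·2^m + 5^m.

Base case: L_1 = 11, and 3·2^1 + 5^1 = 6 + 5 = 11.
Assume L_k = 3·2^k + 5^k for some k ≥ 1.
Then L_{k+1} = 2L_k + 3·5^k = 2·(3·2^k + 5^k) + 3·5^k = 3·2^{k+1} + 2·5^k + 3·5^k = 3·2^{k+1} + 5·5^k = 3·2^{k+1} + 5^{k+1}.
So the formula holds for k+1, and by induction L_m = 3·2^m + 5^m for all m ≥ 1.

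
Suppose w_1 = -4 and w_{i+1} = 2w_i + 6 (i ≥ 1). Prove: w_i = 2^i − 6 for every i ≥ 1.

Base case: w_1 = -4, and 2^1 − 6 = 2 − 6 = -4.
Assume w_j = 2^j − 6 for some j ≥ 1.
Then w_{j+1} = 2w_j + 6 = 2·(2^j − 6) + 6 = 2^{j+1} − 12 + 6 = 2^{j+1} − 6.
By induction, w_i = 2^i − 6 for all i ≥ 1.

w_i = 2^i − 6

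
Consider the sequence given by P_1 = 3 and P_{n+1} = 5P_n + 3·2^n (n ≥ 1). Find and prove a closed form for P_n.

Claim: P_n = 5^n − 2^n.

Base case: P_1 = 3, and 5^1 − 2^1 = 5 − 2 = 3.
Assume P_k = 5^k − 2^k for some k ≥ 1.
Then P_{k+1} = 5P_k + 3·2^k = 5·(5^k − 2^k) + 3·2^k = 5^{k+1} − 5·2^k + 3·2^k = 5^{k+1} − 2·2^k = 5^{k+1} − 2^{k+1}.
Hence P_n = 5^n − 2^n for every n ≥ 1, by induction.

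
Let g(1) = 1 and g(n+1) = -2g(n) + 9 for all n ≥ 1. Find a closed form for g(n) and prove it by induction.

Claim: g(n) = (-2)^n + 3.

Base case: g(1) = 1, and (-2)^1 + 3 = -2 + 3 = 1.
Assume g(j) = (-2)^j + 3 for some j ≥ 1.
Then g(j+1) = -2g(j) + 9 = -2·((-2)^j + 3) + 9 = -2·(-2)^j − 6 + 9 = (-2)^{j+1} + 3.
So the formula holds for j+1, and by induction g(n) = (-2)^n + 3 for all n ≥ 1.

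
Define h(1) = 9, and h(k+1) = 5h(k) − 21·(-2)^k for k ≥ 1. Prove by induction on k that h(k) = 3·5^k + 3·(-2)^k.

Base case: h(1) = 9, and 3·5^1 + 3·(-2)^1 = 15 − 6 = 9.
Assume h(j) = 3·5^j + 3·(-2)^j for some j ≥ 1.
Then h(j+1) = 5h(j) − 21·(-2)^j = 5·(3·5^j + 3·(-2)^j) − 21·(-2)^j = 3·5^{j+1} + 15·(-2)^j − 21·(-2)^j = 3·5^{j+1} − 6·(-2)^j = 3·5^{j+1} + 3·(-2)^{j+1}.
So the formula holds for j+1, and by induction h(k) = 3·5^k + 3·(-2)^k for all k ≥ 1.

h(k) = 3·5^k + 3·(-2)^k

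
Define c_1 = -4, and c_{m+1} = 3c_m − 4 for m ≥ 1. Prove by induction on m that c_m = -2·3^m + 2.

Base case: c_1 = -4, and -2·3^1 + 2 = -6 + 2 = -4.
Assume c_k = -2·3^k + 2 for some k ≥ 1.
Then c_{k+1} = 3c_k − 4 = 3·(-2·3^k + 2) − 4 = -6·3^k + 6 − 4 = -2·3^{k+1} + 2.
This completes the inductive step, so c_m = -2·3^m + 2 for all m ≥ 1.

c_m = -2·3^m + 2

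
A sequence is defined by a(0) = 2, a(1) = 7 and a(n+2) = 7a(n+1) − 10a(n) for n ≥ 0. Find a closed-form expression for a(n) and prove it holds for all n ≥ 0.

Claim: a(n) = 2^n + 5^n.

Base cases: a(0) = 2 and 2^0 + 5^0 = 2; a(1) = 7 and 2^1 + 5^1 = 7.
Assume a(i) = 2^i + 5^i for all 0 ≤ i ≤ j, where j ≥ 1.
Then a(j+1) = 7a(j) − 10a(j−1) = 7·(2^j + 5^j) − 10·(2^{j−1} + 5^{j−1}) = (7·2 − 10)2^{j−1} + (7·5 − 10)5^{j−1} = 4·2^{j−1} + 25·5^{j−1} = 2^{j+1} + 5^{j+1}.
This completes the inductive step, so a(n) = 2^n + 5^n for all n ≥ 0.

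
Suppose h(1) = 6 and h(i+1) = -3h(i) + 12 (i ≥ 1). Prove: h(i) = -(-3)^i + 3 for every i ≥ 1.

Base case: h(1) = 6, and -(-3)^1 + 3 = 3 + 3 = 6.
Assume h(r) = -(-3)^r + 3 for some r ≥ 1.
Then h(r+1) = -3h(r) + 12 = -3·(-(-3)^r + 3) + 12 = 3·(-3)^r − 9 + 12 = -(-3)^{r+1} + 3.
So the formula holds for r+1, and by induction h(i) = -(-3)^i + 3 for all i ≥ 1.

h(i) = -(-3)^i + 3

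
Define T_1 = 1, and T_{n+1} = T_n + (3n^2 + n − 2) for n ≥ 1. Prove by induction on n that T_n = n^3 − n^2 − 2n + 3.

Base case: T_1 = 1, and 1^3 − 1^2 − 2·1 + 3 = 1.
Assume T_j = j^3 − j^2 − 2j + 3.
Then T_{j+1} = T_j + (3j^2 + j − 2) = (j^3 − j^2 − 2j + 3) + (3j^2 + j − 2) = j^3 + 2j^2 − j + 1,
and (j+1)^3 − (j+1)^2 − 2·(j+1) + 3 = j^3 + 2j^2 − j + 1.
This completes the inductive step, so T_n = n^3 − n^2 − 2n + 3 for all n ≥ 1.

T_n = n^3 − n^2 − 2n + 3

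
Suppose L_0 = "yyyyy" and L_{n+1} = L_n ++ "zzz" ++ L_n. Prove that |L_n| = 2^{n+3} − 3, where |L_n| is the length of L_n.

Base case: |L_0| = 5, and 2^{0+3} − 3 = 5.
Assume |L_m| = 2^{m+3} − 3.
Then |L_{m+1}| = |L_m| + 3 + |L_m| = 2|L_m| + 3 = 2(2^{m+3} − 3) + 3 = 2^{m+1+3} − 6 + 3 = 2^{m+1+3} − 3.
By induction, |L_n| = 2^{n+3} − 3 for all n ≥ 0.

|L_n| = 2^{n+3} − 3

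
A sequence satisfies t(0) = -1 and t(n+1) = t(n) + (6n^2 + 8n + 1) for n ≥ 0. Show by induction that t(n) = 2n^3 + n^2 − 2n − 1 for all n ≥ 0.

Base case: t(0) = -1, and 2·0^3 + 0^2 − 2·0 − 1 = -1.
Assume t(j) = 2j^3 + j^2 − 2j − 1.
Then t(j+1) = t(j) + (6j^2 + 8j + 1) = (2j^3 + j^2 − 2j − 1) + (6j^2 + 8j + 1) = 2j^3 + 7j^2 + 6j,
and 2·(j+1)^3 + (j+1)^2 − 2·(j+1) − 1 = 2j^3 + 7j^2 + 6j.
By induction, t(n) = 2n^3 + n^2 − 2n − 1 for all n ≥ 0.

t(n) = 2n^3 + n^2 − 2n − 1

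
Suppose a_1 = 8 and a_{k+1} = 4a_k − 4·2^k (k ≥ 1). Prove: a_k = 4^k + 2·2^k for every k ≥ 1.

Base case: a_1 = 8, and 4^1 + 2·2^1 = 4 + 4 = 8.
Assume a_j = 4^j + 2·2^j for some j ≥ 1.
Then a_{j+1} = 4a_j − 4·2^j = 4·(4^j + 2·2^j) − 4·2^j = 4^{j+1} + 8·2^j − 4·2^j = 4^{j+1} + 4·2^j = 4^{j+1} + 2·2^{j+1}.
By induction, a_k = 4^k + 2·2^k for all k ≥ 1.

a_k = 4^k + 2·2^k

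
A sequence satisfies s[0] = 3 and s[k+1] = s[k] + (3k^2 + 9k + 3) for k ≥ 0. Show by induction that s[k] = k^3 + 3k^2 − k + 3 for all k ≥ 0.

Base case: s[0] = 3, and 0^3 + 3·0^2 − 0 + 3 = 3.
Assume s[r] = r^3 + 3r^2 − r + 3.
Then s[r+1] = s[r] + (3r^2 + 9r + 3) = (r^3 + 3r^2 − r + 3) + (3r^2 + 9r + 3) = r^3 + 6r^2 + 8r + 6,
and (r+1)^3 + 3·(r+1)^2 − (r+1) + 3 = r^3 + 6r^2 + 8r + 6.
Hence s[k] = k^3 + 3k^2 − k + 3 for every k ≥ 0, by induction.

s[k] = k^3 + 3k^2 − k + 3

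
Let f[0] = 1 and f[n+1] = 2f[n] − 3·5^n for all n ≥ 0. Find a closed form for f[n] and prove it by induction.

Claim: f[n] = 2·2^n − 5^n.

Base case: f[0] = 1, and 2·2^0 − 5^0 = 2 − 1 = 1.
Assume f[r] = 2·2^r − 5^r for some r ≥ 0.
Then f[r+1] = 2f[r] − 3·5^r = 2·(2·2^r − 5^r) − 3·5^r = 2·2^{r+1} − 2·5^r − 3·5^r = 2·2^{r+1} − 5·5^r = 2·2^{r+1} − 5^{r+1}.
This completes the inductive step, so f[n] = 2·2^n − 5^n for all n ≥ 0.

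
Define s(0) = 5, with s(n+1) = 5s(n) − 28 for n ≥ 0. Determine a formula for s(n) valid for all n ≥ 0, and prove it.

Claim: s(n) = -2·5^n + 7.

Base case: s(0) = 5, and -2·5^0 + 7 = -2 + 7 = 5.
Assume s(j) = -2·5^j + 7 for some j ≥ 0.
Then s(j+1) = 5s(j) − 28 = 5·(-2·5^j + 7) − 28 = -10·5^j + 35 − 28 = -2·5^{j+1} + 7.
By induction, s(n) = -2·5^n + 7 for all n ≥ 0.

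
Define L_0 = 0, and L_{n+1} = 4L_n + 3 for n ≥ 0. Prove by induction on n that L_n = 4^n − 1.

Base case: L_0 = 0, and 4^0 − 1 = 1 − 1 = 0.
Assume L_k = 4^k − 1 for some k ≥ 0.
Then L_{k+1} = 4L_k + 3 = 4·(4^k − 1) + 3 = 4^{k+1} − 4 + 3 = 4^{k+1} − 1.
So the formula holds for k+1, and by induction L_n = 4^n − 1 for all n ≥ 0.

L_n = 4^n − 1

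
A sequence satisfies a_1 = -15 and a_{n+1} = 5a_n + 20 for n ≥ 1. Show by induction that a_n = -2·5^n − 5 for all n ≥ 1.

Base case: a_1 = -15, and -2·5^1 − 5 = -10 − 5 = -15.
Assume a_r = -2·5^r − 5 for some r ≥ 1.
Then a_{r+1} = 5a_r + 20 = 5·(-2·5^r − 5) + 20 = -10·5^r − 25 + 20 = -2·5^{r+1} − 5.
Hence a_n = -2·5^n − 5 for every n ≥ 1, by induction.

a_n = -2·5^n − 5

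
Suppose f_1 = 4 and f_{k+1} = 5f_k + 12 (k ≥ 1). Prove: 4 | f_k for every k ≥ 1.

Base case: f_1 = 4 = 4·1, so 4 | f_1.
Assume 4 | f_m, so f_m = 4t for some integer t.
Then f_{m+1} = 5f_m + 12 = 5·(4t) + 12 = 4(5t + 3), so 4 | f_{m+1}.
Hence 4 | f_k for every k ≥ 1, by induction.

4 | f_k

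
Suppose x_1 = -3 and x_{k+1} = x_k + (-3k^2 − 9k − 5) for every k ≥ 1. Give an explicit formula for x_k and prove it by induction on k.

Claim: x_k = -k^3 − 3k^2 − k + 2.

Base case: x_1 = -3, and -1^3 − 3·1^2 − 1 + 2 = -3.
Assume x_j = -j^3 − 3j^2 − j + 2.
Then x_{j+1} = x_j + (-3j^2 − 9j − 5) = (-j^3 − 3j^2 − j + 2) + (-3j^2 − 9j − 5) = -j^3 − 6j^2 − 10j − 3,
and -(j+1)^3 − 3·(j+1)^2 − (j+1) + 2 = -j^3 − 6j^2 − 10j − 3.
By induction, x_k = -k^3 − 3k^2 − k + 2 for all k ≥ 1.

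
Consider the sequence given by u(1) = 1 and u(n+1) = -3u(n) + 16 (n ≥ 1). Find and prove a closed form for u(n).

Claim: u(n) = (-3)^n + 4.

Base case: u(1) = 1, and (-3)^1 + 4 = -3 + 4 = 1.
Assume u(j) = (-3)^j + 4 for some j ≥ 1.
Then u(j+1) = -3u(j) + 16 = -3·((-3)^j + 4) + 16 = -3·(-3)^j − 12 + 16 = (-3)^{j+1} + 4.
By induction, u(n) = (-3)^n + 4 for all n ≥ 1.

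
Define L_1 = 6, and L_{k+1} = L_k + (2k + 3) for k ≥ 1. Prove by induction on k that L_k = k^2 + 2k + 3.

Base case: L_1 = 6, and 1^2 + 2·1 + 3 = 6.
Assume L_r = r^2 + 2r + 3.
Then L_{r+1} = L_r + (2r + 3) = (r^2 + 2r + 3) + (2r + 3) = r^2 + 4r + 6,
and (r+1)^2 + 2·(r+1) + 3 = r^2 + 4r + 6.
Hence L_k = k^2 + 2k + 3 for every k ≥ 1, by induction.

L_k = k^2 + 2k + 3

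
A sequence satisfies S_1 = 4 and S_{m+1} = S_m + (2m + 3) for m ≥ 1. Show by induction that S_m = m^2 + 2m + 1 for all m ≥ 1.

Base case: S_1 = 4, and 1^2 + 2·1 + 1 = 4.
Assume S_r = r^2 + 2r + 1.
Then S_{r+1} = S_r + (2r + 3) = (r^2 + 2r + 1) + (2r + 3) = r^2 + 4r + 4,
and (r+1)^2 + 2·(r+1) + 1 = r^2 + 4r + 4.
Hence S_m = m^2 + 2m + 1 for every m ≥ 1, by induction.

S_m = m^2 + 2m + 1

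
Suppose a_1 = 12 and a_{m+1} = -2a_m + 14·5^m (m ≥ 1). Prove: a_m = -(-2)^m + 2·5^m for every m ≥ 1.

Base case: a_1 = 12, and -(-2)^1 + 2·5^1 = 2 + 10 = 12.
Assume a_j = -(-2)^j + 2·5^j for some j ≥ 1.
Then a_{j+1} = -2a_j + 14·5^j = -2·(-(-2)^j + 2·5^j) + 14·5^j = -(-2)^{j+1} − 4·5^j + 14·5^j = -(-2)^{j+1} + 10·5^j = -(-2)^{j+1} + 2·5^{j+1}.
By induction, a_m = -(-2)^m + 2·5^m for all m ≥ 1.

a_m = -(-2)^m + 2·5^m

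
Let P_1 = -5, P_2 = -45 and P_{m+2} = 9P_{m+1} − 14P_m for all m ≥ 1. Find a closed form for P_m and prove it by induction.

Claim: P_m = -7^m + 2^m.

Base cases: P_1 = -5 and -7^1 + 2^1 = -5; P_2 = -45 and -7^2 + 2^2 = -45.
Assume P_j = -7^j + 2^j for all 1 ≤ j ≤ k, where k ≥ 2.
Then P_{k+1} = 9P_k − 14P_{k−1} = 9·(-7^k + 2^k) − 14·(-7^{k−1} + 2^{k−1}) = -(9·7 − 14)7^{k−1} + (9·2 − 14)2^{k−1} = -49·7^{k−1} + 4·2^{k−1} = -7^{k+1} + 2^{k+1}.
Hence P_m = -7^m + 2^m for every m ≥ 1, by strong induction.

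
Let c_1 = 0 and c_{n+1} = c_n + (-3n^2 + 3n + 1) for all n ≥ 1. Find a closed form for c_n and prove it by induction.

Claim: c_n = -n^3 + 3n^2 − n − 1.

Base case: c_1 = 0, and -1^3 + 3·1^2 − 1 − 1 = 0.
Assume c_m = -m^3 + 3m^2 − m − 1.
Then c_{m+1} = c_m + (-3m^2 + 3m + 1) = (-m^3 + 3m^2 − m − 1) + (-3m^2 + 3m + 1) = -m^3 + 2m,
and -(m+1)^3 + 3·(m+1)^2 − (m+1) − 1 = -m^3 + 2m.
By induction, c_n = -n^3 + 3n^2 − n − 1 for all n ≥ 1.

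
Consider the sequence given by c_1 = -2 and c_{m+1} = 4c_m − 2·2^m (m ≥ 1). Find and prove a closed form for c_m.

Claim: c_m = -4^m + 2^m.

Base case: c_1 = -2, and -4^1 + 2^1 = -4 + 2 = -2.
Assume c_j = -4^j + 2^j for some j ≥ 1.
Then c_{j+1} = 4c_j − 2·2^j = 4·(-4^j + 2^j) − 2·2^j = -4^{j+1} + 4·2^j − 2·2^j = -4^{j+1} + 2·2^j = -4^{j+1} + 2^{j+1}.
Hence c_m = -4^m + 2^m for every m ≥ 1, by induction.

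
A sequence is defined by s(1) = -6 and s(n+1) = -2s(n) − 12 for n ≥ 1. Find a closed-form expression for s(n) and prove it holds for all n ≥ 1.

Claim: s(n) = (-2)^n − 4.

Base case: s(1) = -6, and (-2)^1 − 4 = -2 − 4 = -6.
Assume s(m) = (-2)^m − 4 for some m ≥ 1.
Then s(m+1) = -2s(m) − 12 = -2·((-2)^m − 4) − 12 = -2·(-2)^m + 8 − 12 = (-2)^{m+1} − 4.
Hence s(n) = (-2)^n − 4 for every n ≥ 1, by induction.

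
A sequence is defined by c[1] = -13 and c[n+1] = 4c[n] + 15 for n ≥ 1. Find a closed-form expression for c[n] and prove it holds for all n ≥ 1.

Claim: c[n] = -2·4^n − 5.

Base case: c[1] = -13, and -2·4^1 − 5 = -8 − 5 = -13.
Assume c[r] = -2·4^r − 5 for some r ≥ 1.
Then c[r+1] = 4c[r] + 15 = 4·(-2·4^r − 5) + 15 = -8·4^r − 20 + 15 = -2·4^{r+1} − 5.
Hence c[n] = -2·4^n − 5 for every n ≥ 1, by induction.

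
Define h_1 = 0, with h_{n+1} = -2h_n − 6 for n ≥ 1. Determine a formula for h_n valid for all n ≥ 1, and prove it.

Claim: h_n = -(-2)^n − 2.

Base case: h_1 = 0, and -(-2)^1 − 2 = 2 − 2 = 0.
Assume h_j = -(-2)^j − 2 for some j ≥ 1.
Then h_{j+1} = -2h_j − 6 = -2·(-(-2)^j − 2) − 6 = 2·(-2)^j + 4 − 6 = -(-2)^{j+1} − 2.
This completes the inductive step, so h_n = -(-2)^n − 2 for all n ≥ 1.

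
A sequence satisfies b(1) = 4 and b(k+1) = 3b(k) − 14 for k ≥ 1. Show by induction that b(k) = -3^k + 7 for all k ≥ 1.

Base case: b(1) = 4, and -3^1 + 7 = -3 + 7 = 4.
Assume b(r) = -3^r + 7 for some r ≥ 1.
Then b(r+1) = 3b(r) − 14 = 3·(-3^r + 7) − 14 = -3^{r+1} + 21 − 14 = -3^{r+1} + 7.
So the formula holds for r+1, and by induction b(k) = -3^k + 7 for all k ≥ 1.

b(k) = -3^k + 7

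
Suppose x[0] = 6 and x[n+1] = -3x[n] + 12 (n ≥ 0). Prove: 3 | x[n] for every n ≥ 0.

Base case: x[0] = 6 = 3·2, so 3 | x[0].
Assume 3 | x[m], so x[m] = 3t for some integer t.
Then x[m+1] = -3x[m] + 12 = -3·(3t) + 12 = 3(-3t + 4), so 3 | x[m+1].
Hence 3 | x[n] for every n ≥ 0, by induction.

3 | x[n]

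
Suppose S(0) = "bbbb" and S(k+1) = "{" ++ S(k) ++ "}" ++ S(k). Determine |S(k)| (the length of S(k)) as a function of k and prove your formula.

Claim: |S(k)| = 6·2^k − 2.

Base case: |S(0)| = 4, and 6·2^0 − 2 = 4.
Assume |S(m)| = 6·2^m − 2.
Then |S(m+1)| = 1 + |S(m)| + 1 + |S(m)| = 2|S(m)| + 2 = 2(6·2^m − 2) + 2 = 6·2^{m+1} − 4 + 2 = 6·2^{m+1} − 2.
By induction, |S(k)| = 6·2^k − 2 for all k ≥ 0.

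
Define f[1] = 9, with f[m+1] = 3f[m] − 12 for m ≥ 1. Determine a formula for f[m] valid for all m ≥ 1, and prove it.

Claim: f[m] = 3^m + 6.

Base case: f[1] = 9, and 3^1 + 6 = 3 + 6 = 9.
Assume f[k] = 3^k + 6 for some k ≥ 1.
Then f[k+1] = 3f[k] − 12 = 3·(3^k + 6) − 12 = 3^{k+1} + 18 − 12 = 3^{k+1} + 6.
This completes the inductive step, so f[m] = 3^m + 6 for all m ≥ 1.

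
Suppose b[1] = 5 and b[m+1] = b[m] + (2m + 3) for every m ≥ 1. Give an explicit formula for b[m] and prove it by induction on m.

Claim: b[m] = m^2 + 2m + 2.

Base case: b[1] = 5, and 1^2 + 2·1 + 2 = 5.
Assume b[j] = j^2 + 2j + 2.
Then b[j+1] = b[j] + (2j + 3) = (j^2 + 2j + 2) + (2j + 3) = j^2 + 4j + 5,
and (j+1)^2 + 2·(j+1) + 2 = j^2 + 4j + 5.
This completes the inductive step, so b[m] = m^2 + 2m + 2 for all m ≥ 1.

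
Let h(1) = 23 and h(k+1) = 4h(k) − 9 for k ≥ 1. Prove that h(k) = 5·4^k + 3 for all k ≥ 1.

Base case: h(1) = 23, and 5·4^1 + 3 = 20 + 3 = 23.
Assume h(j) = 5·4^j + 3 for some j ≥ 1.
Then h(j+1) = 4h(j) − 9 = 4·(5·4^j + 3) − 9 = 20·4^j + 12 − 9 = 5·4^{j+1} + 3.
Hence h(k) = 5·4^k + 3 for every k ≥ 1, by induction.

h(k) = 5·4^k + 3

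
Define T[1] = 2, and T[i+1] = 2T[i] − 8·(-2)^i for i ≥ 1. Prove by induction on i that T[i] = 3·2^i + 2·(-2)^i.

Base case: T[1] = 2, and 3·2^1 + 2·(-2)^1 = 6 − 4 = 2.
Assume T[m] = 3·2^m + 2·(-2)^m for some m ≥ 1.
Then T[m+1] = 2T[m] − 8·(-2)^m = 2·(3·2^m + 2·(-2)^m) − 8·(-2)^m = 3·2^{m+1} + 4·(-2)^m − 8·(-2)^m = 3·2^{m+1} − 4·(-2)^m = 3·2^{m+1} + 2·(-2)^{m+1}.
By induction, T[i] = 3·2^i + 2·(-2)^i for all i ≥ 1.

T[i] = 3·2^i + 2·(-2)^i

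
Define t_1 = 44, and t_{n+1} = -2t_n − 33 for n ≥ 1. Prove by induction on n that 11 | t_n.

Base case: t_1 = 44 = 11·4, so 11 | t_1.
Assume 11 | t_m, so t_m = 11s for some integer s.
Then t_{m+1} = -2t_m − 33 = -2·(11s) − 33 = 11(-2s − 3), so 11 | t_{m+1}.
So the property holds for m+1, and by induction 11 | t_n for all n ≥ 1.

11 | t_n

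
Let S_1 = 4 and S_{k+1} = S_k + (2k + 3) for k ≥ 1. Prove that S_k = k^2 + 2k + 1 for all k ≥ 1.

Base case: S_1 = 4, and 1^2 + 2·1 + 1 = 4.
Assume S_r = r^2 + 2r + 1.
Then S_{r+1} = S_r + (2r + 3) = (r^2 + 2r + 1) + (2r + 3) = r^2 + 4r + 4,
and (r+1)^2 + 2·(r+1) + 1 = r^2 + 4r + 4.
This completes the inductive step, so S_k = k^2 + 2k + 1 for all k ≥ 1.

S_k = k^2 + 2k + 1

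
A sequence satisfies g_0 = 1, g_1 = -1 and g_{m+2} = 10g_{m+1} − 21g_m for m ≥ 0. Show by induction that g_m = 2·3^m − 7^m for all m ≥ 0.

Base cases: g_0 = 1 and 2·3^0 − 7^0 = 1; g_1 = -1 and 2·3^1 − 7^1 = -1.
Assume g_j = 2·3^j − 7^j for all 0 ≤ j ≤ r, where r ≥ 1.
Then g_{r+1} = 10g_r − 21g_{r−1} = 10·(2·3^r − 7^r) − 21·(2·3^{r−1} − 7^{r−1}) = 2·(10·3 − 21)3^{r−1} − (10·7 − 21)7^{r−1} = 18·3^{r−1} − 49·7^{r−1} = 2·3^{r+1} − 7^{r+1}.
So the formula holds for r+1, and by strong induction g_m = 2·3^m − 7^m for all m ≥ 0.

g_m = 2·3^m − 7^m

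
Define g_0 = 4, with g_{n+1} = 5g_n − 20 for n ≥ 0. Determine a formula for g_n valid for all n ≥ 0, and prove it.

Claim: g_n = -5^n + 5.

Base case: g_0 = 4, and -5^0 + 5 = -1 + 5 = 4.
Assume g_m = -5^m + 5 for some m ≥ 0.
Then g_{m+1} = 5g_m − 20 = 5·(-5^m + 5) − 20 = -5^{m+1} + 25 − 20 = -5^{m+1} + 5.
So the formula holds for m+1, and by induction g_n = -5^n + 5 for all n ≥ 0.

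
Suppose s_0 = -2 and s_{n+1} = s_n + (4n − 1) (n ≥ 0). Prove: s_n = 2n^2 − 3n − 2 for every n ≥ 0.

Base case: s_0 = -2, and 2·0^2 − 3·0 − 2 = -2.
Assume s_m = 2m^2 − 3m − 2.
Then s_{m+1} = s_m + (4m − 1) = (2m^2 − 3m − 2) + (4m − 1) = 2m^2 + m − 3,
and 2·(m+1)^2 − 3·(m+1) − 2 = 2m^2 + m − 3.
Hence s_n = 2n^2 − 3n − 2 for every n ≥ 0, by induction.

s_n = 2n^2 − 3n − 2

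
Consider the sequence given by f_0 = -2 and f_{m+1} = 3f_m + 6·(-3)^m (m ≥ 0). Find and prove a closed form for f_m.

Claim: f_m = -3^m − (-3)^m.

Base case: f_0 = -2, and -3^0 − (-3)^0 = -1 − 1 = -2.
Assume f_r = -3^r − (-3)^r for some r ≥ 0.
Then f_{r+1} = 3f_r + 6·(-3)^r = 3·(-3^r − (-3)^r) + 6·(-3)^r = -3^{r+1} − 3·(-3)^r + 6·(-3)^r = -3^{r+1} + 3·(-3)^r = -3^{r+1} − (-3)^{r+1}.
By induction, f_m = -3^m − (-3)^m for all m ≥ 0.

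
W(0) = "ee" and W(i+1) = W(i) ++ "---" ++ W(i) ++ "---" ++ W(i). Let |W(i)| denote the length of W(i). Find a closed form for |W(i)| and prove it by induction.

Claim: |W(i)| = 5·3^i − 3.

Base case: |W(0)| = 2, and 5·3^0 − 3 = 2.
Assume |W(m)| = 5·3^m − 3.
Then |W(m+1)| = 3|W(m)| + 6 = 3(5·3^m − 3) + 6 = 5·3^{m+1} − 9 + 6 = 5·3^{m+1} − 3.
So the formula holds for m+1, and by induction |W(i)| = 5·3^i − 3 for all i ≥ 0.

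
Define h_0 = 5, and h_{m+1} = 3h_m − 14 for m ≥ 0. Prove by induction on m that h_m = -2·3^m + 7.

Base case: h_0 = 5, and -2·3^0 + 7 = -2 + 7 = 5.
Assume h_r = -2·3^r + 7 for some r ≥ 0.
Then h_{r+1} = 3h_r − 14 = 3·(-2·3^r + 7) − 14 = -6·3^r + 21 − 14 = -2·3^{r+1} + 7.
So the formula holds for r+1, and by induction h_m = -2·3^m + 7 for all m ≥ 0.

h_m = -2·3^m + 7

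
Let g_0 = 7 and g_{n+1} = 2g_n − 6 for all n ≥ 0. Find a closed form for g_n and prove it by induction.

Claim: g_n = 2^n + 6.

Base case: g_0 = 7, and 2^0 + 6 = 1 + 6 = 7.
Assume g_k = 2^k + 6 for some k ≥ 0.
Then g_{k+1} = 2g_k − 6 = 2·(2^k + 6) − 6 = 2^{k+1} + 12 − 6 = 2^{k+1} + 6.
Hence g_n = 2^n + 6 for every n ≥ 0, by induction.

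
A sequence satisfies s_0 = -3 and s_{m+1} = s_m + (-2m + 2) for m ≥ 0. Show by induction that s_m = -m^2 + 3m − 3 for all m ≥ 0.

Base case: s_0 = -3, and -0^2 + 3·0 − 3 = -3.
Assume s_j = -j^2 + 3j − 3.
Then s_{j+1} = s_j + (-2j + 2) = (-j^2 + 3j − 3) + (-2j + 2) = -j^2 + j − 1,
and -(j+1)^2 + 3·(j+1) − 3 = -j^2 + j − 1.
This completes the inductive step, so s_m = -m^2 + 3m − 3 for all m ≥ 0.

s_m = -m^2 + 3m − 3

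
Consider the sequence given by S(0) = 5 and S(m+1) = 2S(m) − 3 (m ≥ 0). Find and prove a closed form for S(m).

Claim: S(m) = 2^{m+1} + 3.

Base case: S(0) = 5, and 2^{0+1} + 3 = 2 + 3 = 5.
Assume S(j) = 2^{j+1} + 3 for some j ≥ 0.
Then S(j+1) = 2S(j) − 3 = 2·(2^{j+1} + 3) − 3 = 2^{j+2} + 6 − 3 = 2^{j+2} + 3.
Hence S(m) = 2^{m+1} + 3 for every m ≥ 0, by induction.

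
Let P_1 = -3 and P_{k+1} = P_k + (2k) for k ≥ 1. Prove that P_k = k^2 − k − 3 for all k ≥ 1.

Base case: P_1 = -3, and 1^2 − 1 − 3 = -3.
Assume P_j = j^2 − j − 3.
Then P_{j+1} = P_j + (2j) = (j^2 − j − 3) + (2j) = j^2 + j − 3,
and (j+1)^2 − (j+1) − 3 = j^2 + j − 3.
Hence P_k = k^2 − k − 3 for every k ≥ 1, by induction.

P_k = k^2 − k − 3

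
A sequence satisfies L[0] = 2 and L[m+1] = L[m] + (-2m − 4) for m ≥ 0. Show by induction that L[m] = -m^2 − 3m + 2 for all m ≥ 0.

Base case: L[0] = 2, and -0^2 − 3·0 + 2 = 2.
Assume L[k] = -k^2 − 3k + 2.
Then L[k+1] = L[k] + (-2k − 4) = (-k^2 − 3k + 2) + (-2k − 4) = -k^2 − 5k − 2,
and -(k+1)^2 − 3·(k+1) + 2 = -k^2 − 5k − 2.
Hence L[m] = -m^2 − 3m + 2 for every m ≥ 0, by induction.

L[m] = -m^2 − 3m + 2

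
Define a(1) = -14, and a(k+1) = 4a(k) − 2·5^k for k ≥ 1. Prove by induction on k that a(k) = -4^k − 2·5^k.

Base case: a(1) = -14, and -4^1 − 2·5^1 = -4 − 10 = -14.
Assume a(m) = -4^m − 2·5^m for some m ≥ 1.
Then a(m+1) = 4a(m) − 2·5^m = 4·(-4^m − 2·5^m) − 2·5^m = -4^{m+1} − 8·5^m − 2·5^m = -4^{m+1} − 10·5^m = -4^{m+1} − 2·5^{m+1}.
By induction, a(k) = -4^k − 2·5^k for all k ≥ 1.

a(k) = -4^k − 2·5^k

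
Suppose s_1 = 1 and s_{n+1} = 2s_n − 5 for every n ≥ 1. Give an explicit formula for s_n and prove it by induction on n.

Claim: s_n = -2^{n+1} + 5.

Base case: s_1 = 1, and -2^{1+1} + 5 = -4 + 5 = 1.
Assume s_m = -2^{m+1} + 5 for some m ≥ 1.
Then s_{m+1} = 2s_m − 5 = 2·(-2^{m+1} + 5) − 5 = -2^{m+2} + 10 − 5 = -2^{m+2} + 5.
By induction, s_n = -2^{n+1} + 5 for all n ≥ 1.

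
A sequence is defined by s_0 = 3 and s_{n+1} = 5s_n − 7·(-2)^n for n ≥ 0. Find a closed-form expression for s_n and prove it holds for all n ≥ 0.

Claim: s_n = 2·5^n + (-2)^n.

Base case: s_0 = 3, and 2·5^0 + (-2)^0 = 2 + 1 = 3.
Assume s_r = 2·5^r + (-2)^r for some r ≥ 0.
Then s_{r+1} = 5s_r − 7·(-2)^r = 5·(2·5^r + (-2)^r) − 7·(-2)^r = 2·5^{r+1} + 5·(-2)^r − 7·(-2)^r = 2·5^{r+1} − 2·(-2)^r = 2·5^{r+1} + (-2)^{r+1}.
By induction, s_n = 2·5^n + (-2)^n for all n ≥ 0.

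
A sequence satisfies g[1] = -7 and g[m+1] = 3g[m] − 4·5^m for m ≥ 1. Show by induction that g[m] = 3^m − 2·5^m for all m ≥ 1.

Base case: g[1] = -7, and 3^1 − 2·5^1 = 3 − 10 = -7.
Assume g[j] = 3^j − 2·5^j for some j ≥ 1.
Then g[j+1] = 3g[j] − 4·5^j = 3·(3^j − 2·5^j) − 4·5^j = 3^{j+1} − 6·5^j − 4·5^j = 3^{j+1} − 10·5^j = 3^{j+1} − 2·5^{j+1}.
By induction, g[m] = 3^m − 2·5^m for all m ≥ 1.

g[m] = 3^m − 2·5^m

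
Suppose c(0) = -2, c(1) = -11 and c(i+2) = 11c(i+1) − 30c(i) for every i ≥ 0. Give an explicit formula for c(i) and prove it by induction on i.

Claim: c(i) = -6^i − 5^i.

Base cases: c(0) = -2 and -6^0 − 5^0 = -2; c(1) = -11 and -6^1 − 5^1 = -11.
Assume c(j) = -6^j − 5^j for all 0 ≤ j ≤ m, where m ≥ 1.
Then c(m+1) = 11c(m) − 30c(m−1) = 11·(-6^m − 5^m) − 30·(-6^{m−1} − 5^{m−1}) = -(11·6 − 30)6^{m−1} − (11·5 − 30)5^{m−1} = -36·6^{m−1} − 25·5^{m−1} = -6^{m+1} − 5^{m+1}.
This completes the inductive step, so c(i) = -6^i − 5^i for all i ≥ 0.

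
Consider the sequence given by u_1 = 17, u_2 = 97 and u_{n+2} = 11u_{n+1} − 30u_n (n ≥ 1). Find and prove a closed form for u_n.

Claim: u_n = 5^n + 2·6^n.

Base cases: u_1 = 17 and 5^1 + 2·6^1 = 17; u_2 = 97 and 5^2 + 2·6^2 = 97.
Assume u_j = 5^j + 2·6^j for all 1 ≤ j ≤ k, where k ≥ 2.
Then u_{k+1} = 11u_k − 30u_{k−1} = 11·(5^k + 2·6^k) − 30·(5^{k−1} + 2·6^{k−1}) = (11·5 − 30)5^{k−1} + 2·(11·6 − 30)6^{k−1} = 25·5^{k−1} + 72·6^{k−1} = 5^{k+1} + 2·6^{k+1}.
By strong induction, u_n = 5^n + 2·6^n for all n ≥ 1.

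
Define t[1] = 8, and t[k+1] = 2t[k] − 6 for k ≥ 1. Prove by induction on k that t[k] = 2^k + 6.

Base case: t[1] = 8, and 2^1 + 6 = 2 + 6 = 8.
Assume t[j] = 2^j + 6 for some j ≥ 1.
Then t[j+1] = 2t[j] − 6 = 2·(2^j + 6) − 6 = 2^{j+1} + 12 − 6 = 2^{j+1} + 6.
Hence t[k] = 2^k + 6 for every k ≥ 1, by induction.

t[k] = 2^k + 6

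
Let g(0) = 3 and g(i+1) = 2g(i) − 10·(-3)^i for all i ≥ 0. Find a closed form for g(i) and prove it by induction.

Claim: g(i) = 2^i + 2·(-3)^i.

Base case: g(0) = 3, and 2^0 + 2·(-3)^0 = 1 + 2 = 3.
Assume g(m) = 2^m + 2·(-3)^m for some m ≥ 0.
Then g(m+1) = 2g(m) − 10·(-3)^m = 2·(2^m + 2·(-3)^m) − 10·(-3)^m = 2^{m+1} + 4·(-3)^m − 10·(-3)^m = 2^{m+1} − 6·(-3)^m = 2^{m+1} + 2·(-3)^{m+1}.
So the formula holds for m+1, and by induction g(i) = 2^i + 2·(-3)^i for all i ≥ 0.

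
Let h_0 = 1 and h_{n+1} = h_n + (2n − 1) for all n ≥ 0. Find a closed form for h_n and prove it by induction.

Claim: h_n = n^2 − 2n + 1.

Base case: h_0 = 1, and 0^2 − 2·0 + 1 = 1.
Assume h_j = j^2 − 2j + 1.
Then h_{j+1} = h_j + (2j − 1) = (j^2 − 2j + 1) + (2j − 1) = j^2,
and (j+1)^2 − 2·(j+1) + 1 = j^2.
By induction, h_n = n^2 − 2n + 1 for all n ≥ 0.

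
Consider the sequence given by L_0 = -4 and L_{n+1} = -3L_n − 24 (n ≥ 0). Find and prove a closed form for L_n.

Claim: L_n = 2·(-3)^n − 6.

Base case: L_0 = -4, and 2·(-3)^0 − 6 = 2 − 6 = -4.
Assume L_r = 2·(-3)^r − 6 for some r ≥ 0.
Then L_{r+1} = -3L_r − 24 = -3·(2·(-3)^r − 6) − 24 = -6·(-3)^r + 18 − 24 = 2·(-3)^{r+1} − 6.
By induction, L_n = 2·(-3)^n − 6 for all n ≥ 0.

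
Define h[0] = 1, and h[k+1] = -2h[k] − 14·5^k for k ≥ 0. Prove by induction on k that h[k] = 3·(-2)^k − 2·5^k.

Base case: h[0] = 1, and 3·(-2)^0 − 2·5^0 = 3 − 2 = 1.
Assume h[j] = 3·(-2)^j − 2·5^j for some j ≥ 0.
Then h[j+1] = -2h[j] − 14·5^j = -2·(3·(-2)^j − 2·5^j) − 14·5^j = 3·(-2)^{j+1} + 4·5^j − 14·5^j = 3·(-2)^{j+1} − 10·5^j = 3·(-2)^{j+1} − 2·5^{j+1}.
This completes the inductive step, so h[k] = 3·(-2)^k − 2·5^k for all k ≥ 0.

h[k] = 3·(-2)^k − 2·5^k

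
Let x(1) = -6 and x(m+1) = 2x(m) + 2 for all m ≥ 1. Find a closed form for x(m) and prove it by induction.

Claim: x(m) = -2^{m+1} − 2.

Base case: x(1) = -6, and -2^{1+1} − 2 = -4 − 2 = -6.
Assume x(k) = -2^{k+1} − 2 for some k ≥ 1.
Then x(k+1) = 2x(k) + 2 = 2·(-2^{k+1} − 2) + 2 = -2^{k+2} − 4 + 2 = -2^{k+2} − 2.
So the formula holds for k+1, and by induction x(m) = -2^{m+1} − 2 for all m ≥ 1.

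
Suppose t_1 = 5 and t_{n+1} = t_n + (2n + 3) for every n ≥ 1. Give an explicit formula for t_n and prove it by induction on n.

Claim: t_n = n^2 + 2n + 2.

Base case: t_1 = 5, and 1^2 + 2·1 + 2 = 5.
Assume t_r = r^2 + 2r + 2.
Then t_{r+1} = t_r + (2r + 3) = (r^2 + 2r + 2) + (2r + 3) = r^2 + 4r + 5,
and (r+1)^2 + 2·(r+1) + 2 = r^2 + 4r + 5.
Hence t_n = n^2 + 2n + 2 for every n ≥ 1, by induction.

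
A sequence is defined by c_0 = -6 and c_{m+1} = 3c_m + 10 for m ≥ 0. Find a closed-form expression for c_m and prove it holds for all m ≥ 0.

Claim: c_m = -3^m − 5.

Base case: c_0 = -6, and -3^0 − 5 = -1 − 5 = -6.
Assume c_j = -3^j − 5 for some j ≥ 0.
Then c_{j+1} = 3c_j + 10 = 3·(-3^j − 5) + 10 = -3^{j+1} − 15 + 10 = -3^{j+1} − 5.
Hence c_m = -3^m − 5 for every m ≥ 0, by induction.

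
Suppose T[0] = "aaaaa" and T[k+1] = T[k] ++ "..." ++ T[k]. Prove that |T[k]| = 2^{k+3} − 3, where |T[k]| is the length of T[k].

Base case: |T[0]| = 5, and 2^{0+3} − 3 = 5.
Assume |T[m]| = 2^{m+3} − 3.
Then |T[m+1]| = |T[m]| + 3 + |T[m]| = 2|T[m]| + 3 = 2(2^{m+3} − 3) + 3 = 2^{m+1+3} − 6 + 3 = 2^{m+1+3} − 3.
So the formula holds for m+1, and by induction |T[k]| = 2^{k+3} − 3 for all k ≥ 0.

|T[k]| = 2^{k+3} − 3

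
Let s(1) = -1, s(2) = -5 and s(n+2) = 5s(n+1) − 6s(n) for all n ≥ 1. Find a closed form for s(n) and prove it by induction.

Claim: s(n) = -3^n + 2^n.

Base cases: s(1) = -1 and -3^1 + 2^1 = -1; s(2) = -5 and -3^2 + 2^2 = -5.
Assume s(j) = -3^j + 2^j for all 1 ≤ j ≤ m, where m ≥ 2.
Then s(m+1) = 5s(m) − 6s(m−1) = 5·(-3^m + 2^m) − 6·(-3^{m−1} + 2^{m−1}) = -(5·3 − 6)3^{m−1} + (5·2 − 6)2^{m−1} = -9·3^{m−1} + 4·2^{m−1} = -3^{m+1} + 2^{m+1}.
By strong induction, s(n) = -3^n + 2^n for all n ≥ 1.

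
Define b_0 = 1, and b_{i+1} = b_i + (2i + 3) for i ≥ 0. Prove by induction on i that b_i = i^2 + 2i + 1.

Base case: b_0 = 1, and 0^2 + 2·0 + 1 = 1.
Assume b_m = m^2 + 2m + 1.
Then b_{m+1} = b_m + (2m + 3) = (m^2 + 2m + 1) + (2m + 3) = m^2 + 4m + 4,
and (m+1)^2 + 2·(m+1) + 1 = m^2 + 4m + 4.
Hence b_i = i^2 + 2i + 1 for every i ≥ 0, by induction.

b_i = i^2 + 2i + 1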